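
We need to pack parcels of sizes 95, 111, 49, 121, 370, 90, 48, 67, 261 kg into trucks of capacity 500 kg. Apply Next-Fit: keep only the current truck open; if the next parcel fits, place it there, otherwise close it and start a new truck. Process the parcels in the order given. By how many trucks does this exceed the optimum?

0

Next-Fit: [95,111,49,121] [370,90] [48,67,261] → 3 trucks.
Total size 1212 kg; any packing needs at least ⌈1212/500⌉ = 3 trucks.
So 3 is already optimal.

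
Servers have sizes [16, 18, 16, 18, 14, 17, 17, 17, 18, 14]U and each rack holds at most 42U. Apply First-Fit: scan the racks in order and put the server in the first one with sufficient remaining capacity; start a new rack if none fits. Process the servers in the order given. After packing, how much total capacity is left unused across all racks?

45

rack 1: place 16U, 26U left
rack 1: place 18U, 8U left
rack 2: place 16U, 26U left
rack 2: place 18U, 8U left
rack 3: place 14U, 28U left
rack 3: place 17U, 11U left
rack 4: place 17U, 25U left
rack 4: place 17U, 8U left
rack 5: place 18U, 24U left
rack 5: place 14U, 10U left
5 racks × 42U = 210U; used 165U; unused 45U.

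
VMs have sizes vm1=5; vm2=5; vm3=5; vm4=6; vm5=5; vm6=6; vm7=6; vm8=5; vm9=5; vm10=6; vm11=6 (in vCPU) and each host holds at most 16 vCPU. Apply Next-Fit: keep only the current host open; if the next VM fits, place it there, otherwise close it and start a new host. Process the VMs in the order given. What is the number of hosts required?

5

Put vm1 (5 vCPU) in host 1; 11 vCPU remain.
Put vm2 (5 vCPU) in host 1; 6 vCPU remain.
Put vm3 (5 vCPU) in host 1; 1 vCPU remain.
Put vm4 (6 vCPU) in host 2; 10 vCPU remain.
Put vm5 (5 vCPU) in host 2; 5 vCPU remain.
Put vm6 (6 vCPU) in host 3; 10 vCPU remain.
Put vm7 (6 vCPU) in host 3; 4 vCPU remain.
Put vm8 (5 vCPU) in host 4; 11 vCPU remain.
Put vm9 (5 vCPU) in host 4; 6 vCPU remain.
Put vm10 (6 vCPU) in host 4; 0 vCPU remain.
Put vm11 (6 vCPU) in host 5; 10 vCPU remain.
Final hosts: [5,5,5] [6,5] [6,6] [5,5,6] [6].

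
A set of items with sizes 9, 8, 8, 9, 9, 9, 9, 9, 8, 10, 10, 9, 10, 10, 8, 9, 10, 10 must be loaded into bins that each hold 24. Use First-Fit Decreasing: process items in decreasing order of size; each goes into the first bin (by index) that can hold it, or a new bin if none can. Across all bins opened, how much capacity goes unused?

52

Sorted descending: 10, 10, 10, 10, 10, 10, 9, 9, 9, 9, 9, 9, 9, 9, 8, 8, 8, 8.
Put 10 in bin 1; 14 remain.
Put 10 in bin 1; 4 remain.
Put 10 in bin 2; 14 remain.
Put 10 in bin 2; 4 remain.
Put 10 in bin 3; 14 remain.
Put 10 in bin 3; 4 remain.
Put 9 in bin 4; 15 remain.
Put 9 in bin 4; 6 remain.
Put 9 in bin 5; 15 remain.
Put 9 in bin 5; 6 remain.
Put 9 in bin 6; 15 remain.
Put 9 in bin 6; 6 remain.
Put 9 in bin 7; 15 remain.
Put 9 in bin 7; 6 remain.
Put 8 in bin 8; 16 remain.
Put 8 in bin 8; 8 remain.
Put 8 in bin 8; 0 remain.
Put 8 in bin 9; 16 remain.
9 bins × 24 = 216; used 164; unused 52.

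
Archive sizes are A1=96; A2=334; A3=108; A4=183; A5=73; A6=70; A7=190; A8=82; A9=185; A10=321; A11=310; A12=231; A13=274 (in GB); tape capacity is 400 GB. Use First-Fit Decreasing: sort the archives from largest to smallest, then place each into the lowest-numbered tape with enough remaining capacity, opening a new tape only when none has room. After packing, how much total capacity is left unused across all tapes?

343

Sorted descending: 334, 321, 310, 274, 231, 190, 185, 183, 108, 96, 82, 73, 70.
Put 334 GB in tape 1; 66 GB remain.
Put 321 GB in tape 2; 79 GB remain.
Put 310 GB in tape 3; 90 GB remain.
Put 274 GB in tape 4; 126 GB remain.
Put 231 GB in tape 5; 169 GB remain.
Put 190 GB in tape 6; 210 GB remain.
Put 185 GB in tape 6; 25 GB remain.
Put 183 GB in tape 7; 217 GB remain.
Put 108 GB in tape 4; 18 GB remain.
Put 96 GB in tape 5; 73 GB remain.
Put 82 GB in tape 3; 8 GB remain.
Put 73 GB in tape 2; 6 GB remain.
Put 70 GB in tape 5; 3 GB remain.
7 tapes × 400 GB = 2800 GB; used 2457 GB; unused 343 GB.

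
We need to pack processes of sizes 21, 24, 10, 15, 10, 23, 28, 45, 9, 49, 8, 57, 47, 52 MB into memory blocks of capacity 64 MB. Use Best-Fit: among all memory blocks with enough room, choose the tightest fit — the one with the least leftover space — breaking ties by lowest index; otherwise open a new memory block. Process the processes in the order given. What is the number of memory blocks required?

8 memory blocks

21 MB → memory block 1 (remaining 43 MB)
24 MB → memory block 1 (remaining 19 MB)
10 MB → memory block 1 (remaining 9 MB)
15 MB → memory block 2 (remaining 49 MB)
10 MB → memory block 2 (remaining 39 MB)
23 MB → memory block 2 (remaining 16 MB)
28 MB → memory block 3 (remaining 36 MB)
45 MB → memory block 4 (remaining 19 MB)
9 MB → memory block 1 (remaining 0 MB)
49 MB → memory block 5 (remaining 15 MB)
8 MB → memory block 5 (remaining 7 MB)
57 MB → memory block 6 (remaining 7 MB)
47 MB → memory block 7 (remaining 17 MB)
52 MB → memory block 8 (remaining 12 MB)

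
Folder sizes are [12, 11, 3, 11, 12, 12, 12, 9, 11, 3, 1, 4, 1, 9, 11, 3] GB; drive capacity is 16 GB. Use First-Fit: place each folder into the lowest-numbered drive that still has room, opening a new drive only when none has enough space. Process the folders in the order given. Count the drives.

Put 12 GB in drive 1; 4 GB remain.
Put 11 GB in drive 2; 5 GB remain.
Put 3 GB in drive 1; 1 GB remain.
Put 11 GB in drive 3; 5 GB remain.
Put 12 GB in drive 4; 4 GB remain.
Put 12 GB in drive 5; 4 GB remain.
Put 12 GB in drive 6; 4 GB remain.
Put 9 GB in drive 7; 7 GB remain.
Put 11 GB in drive 8; 5 GB remain.
Put 3 GB in drive 2; 2 GB remain.
Put 1 GB in drive 1; 0 GB remain.
Put 4 GB in drive 3; 1 GB remain.
Put 1 GB in drive 2; 1 GB remain.
Put 9 GB in drive 9; 7 GB remain.
Put 11 GB in drive 10; 5 GB remain.
Put 3 GB in drive 4; 1 GB remain.
Final drives: [12,3,1] [11,3,1] [11,4] [12,3] [12] [12] [9] [11] [9] [11].

10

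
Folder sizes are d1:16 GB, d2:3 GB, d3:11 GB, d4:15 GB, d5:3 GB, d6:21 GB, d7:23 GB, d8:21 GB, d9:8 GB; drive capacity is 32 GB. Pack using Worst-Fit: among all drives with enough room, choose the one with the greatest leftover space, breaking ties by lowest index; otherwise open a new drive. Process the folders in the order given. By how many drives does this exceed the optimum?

1

Worst-Fit: [16,3,11] [15,3,8] [21] [23] [21] → 5 drives.
Total size 121 GB; any packing needs at least ⌈121/32⌉ = 4 drives.
An optimal packing achieves that bound: [23,8] [21,11] [21,3,3] [16,15] → 4 drives.
Excess: 5 − 4 = 1.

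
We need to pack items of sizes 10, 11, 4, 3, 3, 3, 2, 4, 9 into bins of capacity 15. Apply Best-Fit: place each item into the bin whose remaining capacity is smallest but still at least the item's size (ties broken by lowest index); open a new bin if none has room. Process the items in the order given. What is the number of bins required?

4

Put 10 in bin 1; 5 remain.
Put 11 in bin 2; 4 remain.
Put 4 in bin 2; 0 remain.
Put 3 in bin 1; 2 remain.
Put 3 in bin 3; 12 remain.
Put 3 in bin 3; 9 remain.
Put 2 in bin 1; 0 remain.
Put 4 in bin 3; 5 remain.
Put 9 in bin 4; 6 remain.
Final bins: [10,3,2] [11,4] [3,3,4] [9].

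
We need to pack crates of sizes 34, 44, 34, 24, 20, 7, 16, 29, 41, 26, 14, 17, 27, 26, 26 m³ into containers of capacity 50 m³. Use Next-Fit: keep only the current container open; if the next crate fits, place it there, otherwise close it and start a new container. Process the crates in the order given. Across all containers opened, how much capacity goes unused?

165

container 1: place 34 m³, 16 m³ left
container 2: place 44 m³, 6 m³ left
container 3: place 34 m³, 16 m³ left
container 4: place 24 m³, 26 m³ left
container 4: place 20 m³, 6 m³ left
container 5: place 7 m³, 43 m³ left
container 5: place 16 m³, 27 m³ left
container 6: place 29 m³, 21 m³ left
container 7: place 41 m³, 9 m³ left
container 8: place 26 m³, 24 m³ left
container 8: place 14 m³, 10 m³ left
container 9: place 17 m³, 33 m³ left
container 9: place 27 m³, 6 m³ left
container 10: place 26 m³, 24 m³ left
container 11: place 26 m³, 24 m³ left
11 containers × 50 m³ = 550 m³; used 385 m³; unused 165 m³.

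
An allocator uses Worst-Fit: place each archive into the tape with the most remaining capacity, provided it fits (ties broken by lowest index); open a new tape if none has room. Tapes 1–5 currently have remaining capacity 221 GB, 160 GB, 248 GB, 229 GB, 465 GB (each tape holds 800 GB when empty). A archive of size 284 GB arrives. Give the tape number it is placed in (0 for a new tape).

Tapes with room: tape 5 (465 GB).
Most room is tape 5 with 465 GB free.

5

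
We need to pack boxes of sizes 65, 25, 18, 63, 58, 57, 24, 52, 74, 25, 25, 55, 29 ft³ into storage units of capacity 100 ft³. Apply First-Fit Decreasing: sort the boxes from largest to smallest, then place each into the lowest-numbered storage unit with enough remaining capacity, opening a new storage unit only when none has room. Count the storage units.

Sorted descending: 74, 65, 63, 58, 57, 55, 52, 29, 25, 25, 25, 24, 18.
storage unit 1: place 74 ft³, 26 ft³ left
storage unit 2: place 65 ft³, 35 ft³ left
storage unit 3: place 63 ft³, 37 ft³ left
storage unit 4: place 58 ft³, 42 ft³ left
storage unit 5: place 57 ft³, 43 ft³ left
storage unit 6: place 55 ft³, 45 ft³ left
storage unit 7: place 52 ft³, 48 ft³ left
storage unit 2: place 29 ft³, 6 ft³ left
storage unit 1: place 25 ft³, 1 ft³ left
storage unit 3: place 25 ft³, 12 ft³ left
storage unit 4: place 25 ft³, 17 ft³ left
storage unit 5: place 24 ft³, 19 ft³ left
storage unit 5: place 18 ft³, 1 ft³ left

7 storage units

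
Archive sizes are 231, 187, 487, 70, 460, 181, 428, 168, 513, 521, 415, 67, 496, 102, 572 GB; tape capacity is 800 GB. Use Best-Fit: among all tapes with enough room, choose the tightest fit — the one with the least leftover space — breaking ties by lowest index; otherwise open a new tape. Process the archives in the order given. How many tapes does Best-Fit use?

9

tape 1: place 231 GB, 569 GB left
tape 1: place 187 GB, 382 GB left
tape 2: place 487 GB, 313 GB left
tape 2: place 70 GB, 243 GB left
tape 3: place 460 GB, 340 GB left
tape 2: place 181 GB, 62 GB left
tape 4: place 428 GB, 372 GB left
tape 3: place 168 GB, 172 GB left
tape 5: place 513 GB, 287 GB left
tape 6: place 521 GB, 279 GB left
tape 7: place 415 GB, 385 GB left
tape 3: place 67 GB, 105 GB left
tape 8: place 496 GB, 304 GB left
tape 3: place 102 GB, 3 GB left
tape 9: place 572 GB, 228 GB left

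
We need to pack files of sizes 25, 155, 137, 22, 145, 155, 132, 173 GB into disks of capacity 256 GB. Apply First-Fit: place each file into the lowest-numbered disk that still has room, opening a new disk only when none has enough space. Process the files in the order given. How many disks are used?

6

25 GB → disk 1 (remaining 231 GB)
155 GB → disk 1 (remaining 76 GB)
137 GB → disk 2 (remaining 119 GB)
22 GB → disk 1 (remaining 54 GB)
145 GB → disk 3 (remaining 111 GB)
155 GB → disk 4 (remaining 101 GB)
132 GB → disk 5 (remaining 124 GB)
173 GB → disk 6 (remaining 83 GB)
Final disks: [25,155,22] [137] [145] [155] [132] [173].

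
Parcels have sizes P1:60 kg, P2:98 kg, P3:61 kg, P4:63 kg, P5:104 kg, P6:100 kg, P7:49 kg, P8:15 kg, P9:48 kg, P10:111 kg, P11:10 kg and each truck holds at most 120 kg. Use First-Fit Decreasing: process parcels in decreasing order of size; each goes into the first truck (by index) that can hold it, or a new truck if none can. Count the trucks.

7 trucks

Sorted descending: 111, 104, 100, 98, 63, 61, 60, 49, 48, 15, 10.
truck 1: place 111 kg, 9 kg left
truck 2: place 104 kg, 16 kg left
truck 3: place 100 kg, 20 kg left
truck 4: place 98 kg, 22 kg left
truck 5: place 63 kg, 57 kg left
truck 6: place 61 kg, 59 kg left
truck 7: place 60 kg, 60 kg left
truck 5: place 49 kg, 8 kg left
truck 6: place 48 kg, 11 kg left
truck 2: place 15 kg, 1 kg left
truck 3: place 10 kg, 10 kg left
Final trucks: [111] [104,15] [100,10] [98] [63,49] [61,48] [60].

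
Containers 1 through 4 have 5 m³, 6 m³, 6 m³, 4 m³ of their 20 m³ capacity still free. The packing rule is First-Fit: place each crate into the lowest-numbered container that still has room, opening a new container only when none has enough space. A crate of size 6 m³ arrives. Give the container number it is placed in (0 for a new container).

Containers with room: container 2 (6 m³), container 3 (6 m³).
The first with room is container 2.

2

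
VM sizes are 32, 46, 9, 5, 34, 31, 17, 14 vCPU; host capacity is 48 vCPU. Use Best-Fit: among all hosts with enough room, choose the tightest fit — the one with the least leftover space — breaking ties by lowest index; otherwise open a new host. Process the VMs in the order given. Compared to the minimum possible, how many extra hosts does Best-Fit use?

0

Best-Fit: [32,9,5] [46] [34,14] [31,17] → 4 hosts.
Total size 188 vCPU; any packing needs at least ⌈188/48⌉ = 4 hosts.
So 4 is already optimal.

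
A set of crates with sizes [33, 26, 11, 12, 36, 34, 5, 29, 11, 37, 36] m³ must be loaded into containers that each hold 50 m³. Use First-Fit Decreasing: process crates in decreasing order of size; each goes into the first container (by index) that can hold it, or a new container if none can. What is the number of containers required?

Sorted descending: 37, 36, 36, 34, 33, 29, 26, 12, 11, 11, 5.
37 m³ → container 1 (remaining 13 m³)
36 m³ → container 2 (remaining 14 m³)
36 m³ → container 3 (remaining 14 m³)
34 m³ → container 4 (remaining 16 m³)
33 m³ → container 5 (remaining 17 m³)
29 m³ → container 6 (remaining 21 m³)
26 m³ → container 7 (remaining 24 m³)
12 m³ → container 1 (remaining 1 m³)
11 m³ → container 2 (remaining 3 m³)
11 m³ → container 3 (remaining 3 m³)
5 m³ → container 4 (remaining 11 m³)
Final containers: [37,12] [36,11] [36,11] [34,5] [33] [29] [26].

7 containers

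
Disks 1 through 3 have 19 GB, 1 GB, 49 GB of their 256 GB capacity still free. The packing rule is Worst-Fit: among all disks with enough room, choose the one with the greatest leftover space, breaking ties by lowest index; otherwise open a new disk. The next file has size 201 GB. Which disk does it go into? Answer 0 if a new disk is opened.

0

No disk has ≥ 201 GB free, so a new disk is opened.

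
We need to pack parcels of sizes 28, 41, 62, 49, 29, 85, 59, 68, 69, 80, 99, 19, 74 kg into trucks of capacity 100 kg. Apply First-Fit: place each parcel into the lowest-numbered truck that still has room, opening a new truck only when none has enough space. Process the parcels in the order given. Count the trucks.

Put 28 kg in truck 1; 72 kg remain.
Put 41 kg in truck 1; 31 kg remain.
Put 62 kg in truck 2; 38 kg remain.
Put 49 kg in truck 3; 51 kg remain.
Put 29 kg in truck 1; 2 kg remain.
Put 85 kg in truck 4; 15 kg remain.
Put 59 kg in truck 5; 41 kg remain.
Put 68 kg in truck 6; 32 kg remain.
Put 69 kg in truck 7; 31 kg remain.
Put 80 kg in truck 8; 20 kg remain.
Put 99 kg in truck 9; 1 kg remain.
Put 19 kg in truck 2; 19 kg remain.
Put 74 kg in truck 10; 26 kg remain.

10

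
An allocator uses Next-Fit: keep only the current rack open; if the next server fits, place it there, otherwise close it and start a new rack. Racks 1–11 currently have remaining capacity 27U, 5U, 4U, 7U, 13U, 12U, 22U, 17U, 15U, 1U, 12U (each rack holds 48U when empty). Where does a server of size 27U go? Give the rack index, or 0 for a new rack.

0

Next-Fit only looks at rack 11, which has 12U free.
27U does not fit, so a new rack is opened.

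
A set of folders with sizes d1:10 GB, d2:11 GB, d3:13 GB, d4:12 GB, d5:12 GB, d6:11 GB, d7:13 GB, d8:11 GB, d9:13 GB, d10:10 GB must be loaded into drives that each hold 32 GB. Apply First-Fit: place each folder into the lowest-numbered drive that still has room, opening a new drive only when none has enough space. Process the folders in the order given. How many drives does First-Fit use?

5

Put d1 (10 GB) in drive 1; 22 GB remain.
Put d2 (11 GB) in drive 1; 11 GB remain.
Put d3 (13 GB) in drive 2; 19 GB remain.
Put d4 (12 GB) in drive 2; 7 GB remain.
Put d5 (12 GB) in drive 3; 20 GB remain.
Put d6 (11 GB) in drive 1; 0 GB remain.
Put d7 (13 GB) in drive 3; 7 GB remain.
Put d8 (11 GB) in drive 4; 21 GB remain.
Put d9 (13 GB) in drive 4; 8 GB remain.
Put d10 (10 GB) in drive 5; 22 GB remain.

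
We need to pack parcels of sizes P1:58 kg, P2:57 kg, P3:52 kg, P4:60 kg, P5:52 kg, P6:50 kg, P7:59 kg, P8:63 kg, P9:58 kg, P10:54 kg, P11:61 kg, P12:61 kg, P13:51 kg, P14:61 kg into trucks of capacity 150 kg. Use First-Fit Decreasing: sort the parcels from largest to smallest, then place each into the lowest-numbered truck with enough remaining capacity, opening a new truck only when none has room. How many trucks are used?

7

Sorted descending: 63, 61, 61, 61, 60, 59, 58, 58, 57, 54, 52, 52, 51, 50.
Put 63 kg in truck 1; 87 kg remain.
Put 61 kg in truck 1; 26 kg remain.
Put 61 kg in truck 2; 89 kg remain.
Put 61 kg in truck 2; 28 kg remain.
Put 60 kg in truck 3; 90 kg remain.
Put 59 kg in truck 3; 31 kg remain.
Put 58 kg in truck 4; 92 kg remain.
Put 58 kg in truck 4; 34 kg remain.
Put 57 kg in truck 5; 93 kg remain.
Put 54 kg in truck 5; 39 kg remain.
Put 52 kg in truck 6; 98 kg remain.
Put 52 kg in truck 6; 46 kg remain.
Put 51 kg in truck 7; 99 kg remain.
Put 50 kg in truck 7; 49 kg remain.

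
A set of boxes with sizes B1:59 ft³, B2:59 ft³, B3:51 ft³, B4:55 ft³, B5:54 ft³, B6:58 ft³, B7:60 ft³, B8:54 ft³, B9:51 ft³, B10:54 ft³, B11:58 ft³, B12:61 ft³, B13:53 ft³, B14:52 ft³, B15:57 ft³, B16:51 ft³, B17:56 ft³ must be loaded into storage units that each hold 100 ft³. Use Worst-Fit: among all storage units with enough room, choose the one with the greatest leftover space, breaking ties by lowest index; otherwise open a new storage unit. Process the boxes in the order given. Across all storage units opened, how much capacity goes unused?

757

Put B1 (59 ft³) in storage unit 1; 41 ft³ remain.
Put B2 (59 ft³) in storage unit 2; 41 ft³ remain.
Put B3 (51 ft³) in storage unit 3; 49 ft³ remain.
Put B4 (55 ft³) in storage unit 4; 45 ft³ remain.
Put B5 (54 ft³) in storage unit 5; 46 ft³ remain.
Put B6 (58 ft³) in storage unit 6; 42 ft³ remain.
Put B7 (60 ft³) in storage unit 7; 40 ft³ remain.
Put B8 (54 ft³) in storage unit 8; 46 ft³ remain.
Put B9 (51 ft³) in storage unit 9; 49 ft³ remain.
Put B10 (54 ft³) in storage unit 10; 46 ft³ remain.
Put B11 (58 ft³) in storage unit 11; 42 ft³ remain.
Put B12 (61 ft³) in storage unit 12; 39 ft³ remain.
Put B13 (53 ft³) in storage unit 13; 47 ft³ remain.
Put B14 (52 ft³) in storage unit 14; 48 ft³ remain.
Put B15 (57 ft³) in storage unit 15; 43 ft³ remain.
Put B16 (51 ft³) in storage unit 16; 49 ft³ remain.
Put B17 (56 ft³) in storage unit 17; 44 ft³ remain.
17 storage units × 100 ft³ = 1700 ft³; used 943 ft³; unused 757 ft³.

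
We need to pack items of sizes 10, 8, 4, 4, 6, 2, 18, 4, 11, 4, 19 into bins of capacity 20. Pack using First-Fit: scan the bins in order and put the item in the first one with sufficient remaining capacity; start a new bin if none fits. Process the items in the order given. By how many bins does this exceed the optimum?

0

First-Fit: [10,8,2] [4,4,6,4] [18] [11,4] [19] → 5 bins.
Total size 90; any packing needs at least ⌈90/20⌉ = 5 bins.
So 5 is already optimal.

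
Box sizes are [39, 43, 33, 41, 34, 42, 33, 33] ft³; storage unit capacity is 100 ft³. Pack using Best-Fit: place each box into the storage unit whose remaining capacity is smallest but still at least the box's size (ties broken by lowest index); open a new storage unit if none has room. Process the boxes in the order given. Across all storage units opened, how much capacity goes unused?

39 ft³ → storage unit 1 (remaining 61 ft³)
43 ft³ → storage unit 1 (remaining 18 ft³)
33 ft³ → storage unit 2 (remaining 67 ft³)
41 ft³ → storage unit 2 (remaining 26 ft³)
34 ft³ → storage unit 3 (remaining 66 ft³)
42 ft³ → storage unit 3 (remaining 24 ft³)
33 ft³ → storage unit 4 (remaining 67 ft³)
33 ft³ → storage unit 4 (remaining 34 ft³)
4 storage units × 100 ft³ = 400 ft³; used 298 ft³; unused 102 ft³.

102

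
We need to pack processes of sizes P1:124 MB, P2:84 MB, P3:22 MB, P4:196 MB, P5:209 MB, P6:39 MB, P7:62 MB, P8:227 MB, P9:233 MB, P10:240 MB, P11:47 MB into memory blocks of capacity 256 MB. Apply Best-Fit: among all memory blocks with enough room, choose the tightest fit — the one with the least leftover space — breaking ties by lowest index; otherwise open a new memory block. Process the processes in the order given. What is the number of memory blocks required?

7

P1 (124 MB) → memory block 1 (remaining 132 MB)
P2 (84 MB) → memory block 1 (remaining 48 MB)
P3 (22 MB) → memory block 1 (remaining 26 MB)
P4 (196 MB) → memory block 2 (remaining 60 MB)
P5 (209 MB) → memory block 3 (remaining 47 MB)
P6 (39 MB) → memory block 3 (remaining 8 MB)
P7 (62 MB) → memory block 4 (remaining 194 MB)
P8 (227 MB) → memory block 5 (remaining 29 MB)
P9 (233 MB) → memory block 6 (remaining 23 MB)
P10 (240 MB) → memory block 7 (remaining 16 MB)
P11 (47 MB) → memory block 2 (remaining 13 MB)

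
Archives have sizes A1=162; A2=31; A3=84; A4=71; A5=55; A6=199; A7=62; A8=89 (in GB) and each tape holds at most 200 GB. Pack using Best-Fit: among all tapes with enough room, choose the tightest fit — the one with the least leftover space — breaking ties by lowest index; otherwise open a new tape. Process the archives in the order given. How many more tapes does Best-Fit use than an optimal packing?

Best-Fit: [162,31] [84,71] [55,62] [199] [89] → 5 tapes.
Total size 753 GB; any packing needs at least ⌈753/200⌉ = 4 tapes.
An optimal packing achieves that bound: [199] [162,31] [89,84] [71,62,55] → 4 tapes.
Excess: 5 − 4 = 1.

1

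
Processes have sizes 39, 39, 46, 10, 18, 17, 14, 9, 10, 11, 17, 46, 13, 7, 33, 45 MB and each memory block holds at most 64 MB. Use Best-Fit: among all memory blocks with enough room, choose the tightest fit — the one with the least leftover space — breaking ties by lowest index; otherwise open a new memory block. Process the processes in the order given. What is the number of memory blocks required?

7 memory blocks

Put 39 MB in memory block 1; 25 MB remain.
Put 39 MB in memory block 2; 25 MB remain.
Put 46 MB in memory block 3; 18 MB remain.
Put 10 MB in memory block 3; 8 MB remain.
Put 18 MB in memory block 1; 7 MB remain.
Put 17 MB in memory block 2; 8 MB remain.
Put 14 MB in memory block 4; 50 MB remain.
Put 9 MB in memory block 4; 41 MB remain.
Put 10 MB in memory block 4; 31 MB remain.
Put 11 MB in memory block 4; 20 MB remain.
Put 17 MB in memory block 4; 3 MB remain.
Put 46 MB in memory block 5; 18 MB remain.
Put 13 MB in memory block 5; 5 MB remain.
Put 7 MB in memory block 1; 0 MB remain.
Put 33 MB in memory block 6; 31 MB remain.
Put 45 MB in memory block 7; 19 MB remain.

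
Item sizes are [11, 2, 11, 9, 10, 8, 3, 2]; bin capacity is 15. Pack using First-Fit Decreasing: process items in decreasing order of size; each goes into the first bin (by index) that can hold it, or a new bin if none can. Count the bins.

5 bins

Sorted descending: 11, 11, 10, 9, 8, 3, 2, 2.
11 → bin 1 (remaining 4)
11 → bin 2 (remaining 4)
10 → bin 3 (remaining 5)
9 → bin 4 (remaining 6)
8 → bin 5 (remaining 7)
3 → bin 1 (remaining 1)
2 → bin 2 (remaining 2)
2 → bin 2 (remaining 0)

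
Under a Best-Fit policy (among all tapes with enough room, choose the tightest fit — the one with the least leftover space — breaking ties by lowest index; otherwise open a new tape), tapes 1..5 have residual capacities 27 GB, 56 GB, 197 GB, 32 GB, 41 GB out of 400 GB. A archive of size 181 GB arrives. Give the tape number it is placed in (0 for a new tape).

3

Tapes with room: tape 3 (197 GB).
Tightest fit is tape 3 with 197 GB free.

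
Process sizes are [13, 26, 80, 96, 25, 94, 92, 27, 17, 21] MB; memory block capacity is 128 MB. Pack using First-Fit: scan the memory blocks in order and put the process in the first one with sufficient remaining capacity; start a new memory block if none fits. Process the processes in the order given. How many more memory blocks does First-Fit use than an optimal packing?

First-Fit: [13,26,80] [96,25] [94,27] [92,17] [21] → 5 memory blocks.
Total size 491 MB; any packing needs at least ⌈491/128⌉ = 4 memory blocks.
An optimal packing achieves that bound: [96,27] [94,26] [92,21,13] [80,25,17] → 4 memory blocks.
Excess: 5 − 4 = 1.

1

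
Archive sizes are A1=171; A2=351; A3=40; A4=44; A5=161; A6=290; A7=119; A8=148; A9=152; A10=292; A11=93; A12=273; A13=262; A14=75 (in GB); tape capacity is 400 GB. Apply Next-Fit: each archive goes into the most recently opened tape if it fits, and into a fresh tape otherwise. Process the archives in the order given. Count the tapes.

9

A1 (171 GB) → tape 1 (remaining 229 GB)
A2 (351 GB) → tape 2 (remaining 49 GB)
A3 (40 GB) → tape 2 (remaining 9 GB)
A4 (44 GB) → tape 3 (remaining 356 GB)
A5 (161 GB) → tape 3 (remaining 195 GB)
A6 (290 GB) → tape 4 (remaining 110 GB)
A7 (119 GB) → tape 5 (remaining 281 GB)
A8 (148 GB) → tape 5 (remaining 133 GB)
A9 (152 GB) → tape 6 (remaining 248 GB)
A10 (292 GB) → tape 7 (remaining 108 GB)
A11 (93 GB) → tape 7 (remaining 15 GB)
A12 (273 GB) → tape 8 (remaining 127 GB)
A13 (262 GB) → tape 9 (remaining 138 GB)
A14 (75 GB) → tape 9 (remaining 63 GB)
Final tapes: [171] [351,40] [44,161] [290] [119,148] [152] [292,93] [273] [262,75].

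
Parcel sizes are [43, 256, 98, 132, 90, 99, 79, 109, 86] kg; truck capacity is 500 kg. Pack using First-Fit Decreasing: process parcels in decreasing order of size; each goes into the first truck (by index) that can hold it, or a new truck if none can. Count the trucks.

Sorted descending: 256, 132, 109, 99, 98, 90, 86, 79, 43.
256 kg → truck 1 (remaining 244 kg)
132 kg → truck 1 (remaining 112 kg)
109 kg → truck 1 (remaining 3 kg)
99 kg → truck 2 (remaining 401 kg)
98 kg → truck 2 (remaining 303 kg)
90 kg → truck 2 (remaining 213 kg)
86 kg → truck 2 (remaining 127 kg)
79 kg → truck 2 (remaining 48 kg)
43 kg → truck 2 (remaining 5 kg)

2 trucks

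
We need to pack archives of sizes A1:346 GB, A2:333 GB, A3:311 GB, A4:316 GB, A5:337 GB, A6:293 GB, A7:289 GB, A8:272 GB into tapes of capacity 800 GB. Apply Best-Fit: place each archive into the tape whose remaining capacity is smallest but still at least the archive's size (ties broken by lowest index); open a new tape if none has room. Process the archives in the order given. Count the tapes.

4 tapes

Put A1 (346 GB) in tape 1; 454 GB remain.
Put A2 (333 GB) in tape 1; 121 GB remain.
Put A3 (311 GB) in tape 2; 489 GB remain.
Put A4 (316 GB) in tape 2; 173 GB remain.
Put A5 (337 GB) in tape 3; 463 GB remain.
Put A6 (293 GB) in tape 3; 170 GB remain.
Put A7 (289 GB) in tape 4; 511 GB remain.
Put A8 (272 GB) in tape 4; 239 GB remain.
Final tapes: [346,333] [311,316] [337,293] [289,272].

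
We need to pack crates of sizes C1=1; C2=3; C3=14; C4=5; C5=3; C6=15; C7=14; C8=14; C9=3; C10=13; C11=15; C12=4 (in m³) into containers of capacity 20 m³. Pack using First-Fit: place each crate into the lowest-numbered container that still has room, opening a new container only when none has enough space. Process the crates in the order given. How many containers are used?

container 1: place C1 (1 m³), 19 m³ left
container 1: place C2 (3 m³), 16 m³ left
container 1: place C3 (14 m³), 2 m³ left
container 2: place C4 (5 m³), 15 m³ left
container 2: place C5 (3 m³), 12 m³ left
container 3: place C6 (15 m³), 5 m³ left
container 4: place C7 (14 m³), 6 m³ left
container 5: place C8 (14 m³), 6 m³ left
container 2: place C9 (3 m³), 9 m³ left
container 6: place C10 (13 m³), 7 m³ left
container 7: place C11 (15 m³), 5 m³ left
container 2: place C12 (4 m³), 5 m³ left

7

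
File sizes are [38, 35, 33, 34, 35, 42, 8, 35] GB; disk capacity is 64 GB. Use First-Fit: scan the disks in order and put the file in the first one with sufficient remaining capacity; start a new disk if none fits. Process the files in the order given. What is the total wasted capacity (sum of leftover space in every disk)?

disk 1: place 38 GB, 26 GB left
disk 2: place 35 GB, 29 GB left
disk 3: place 33 GB, 31 GB left
disk 4: place 34 GB, 30 GB left
disk 5: place 35 GB, 29 GB left
disk 6: place 42 GB, 22 GB left
disk 1: place 8 GB, 18 GB left
disk 7: place 35 GB, 29 GB left
7 disks × 64 GB = 448 GB; used 260 GB; unused 188 GB.

188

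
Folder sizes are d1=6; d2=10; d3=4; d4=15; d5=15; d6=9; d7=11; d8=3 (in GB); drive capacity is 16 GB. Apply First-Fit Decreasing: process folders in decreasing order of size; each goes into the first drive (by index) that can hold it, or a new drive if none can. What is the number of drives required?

5

Sorted descending: 15, 15, 11, 10, 9, 6, 4, 3.
15 GB → drive 1 (remaining 1 GB)
15 GB → drive 2 (remaining 1 GB)
11 GB → drive 3 (remaining 5 GB)
10 GB → drive 4 (remaining 6 GB)
9 GB → drive 5 (remaining 7 GB)
6 GB → drive 4 (remaining 0 GB)
4 GB → drive 3 (remaining 1 GB)
3 GB → drive 5 (remaining 4 GB)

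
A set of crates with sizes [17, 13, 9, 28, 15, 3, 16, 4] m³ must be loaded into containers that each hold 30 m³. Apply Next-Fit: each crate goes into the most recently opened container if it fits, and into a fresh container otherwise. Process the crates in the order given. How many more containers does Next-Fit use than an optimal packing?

1

Next-Fit: [17,13] [9] [28] [15,3] [16,4] → 5 containers.
Total size 105 m³; any packing needs at least ⌈105/30⌉ = 4 containers.
An optimal packing achieves that bound: [28] [17,13] [16,9,4] [15,3] → 4 containers.
Excess: 5 − 4 = 1.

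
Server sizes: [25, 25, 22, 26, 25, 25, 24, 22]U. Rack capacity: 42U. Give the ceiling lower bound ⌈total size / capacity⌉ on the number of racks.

5

Total size = 25 + 25 + 22 + 26 + 25 + 25 + 24 + 22 = 194U.
⌈194 / 42⌉ = 5.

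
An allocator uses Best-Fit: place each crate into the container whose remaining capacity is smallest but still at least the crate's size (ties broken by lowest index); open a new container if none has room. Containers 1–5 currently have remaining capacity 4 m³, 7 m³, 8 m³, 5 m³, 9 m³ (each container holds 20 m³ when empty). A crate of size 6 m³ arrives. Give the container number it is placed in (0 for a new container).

Containers with room: container 2 (7 m³), container 3 (8 m³), container 5 (9 m³).
Tightest fit is container 2 with 7 m³ free.

2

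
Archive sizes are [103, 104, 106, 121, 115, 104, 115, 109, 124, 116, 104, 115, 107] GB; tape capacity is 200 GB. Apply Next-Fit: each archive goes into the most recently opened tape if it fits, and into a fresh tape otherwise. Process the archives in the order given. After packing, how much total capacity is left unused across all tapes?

1157

103 GB → tape 1 (remaining 97 GB)
104 GB → tape 2 (remaining 96 GB)
106 GB → tape 3 (remaining 94 GB)
121 GB → tape 4 (remaining 79 GB)
115 GB → tape 5 (remaining 85 GB)
104 GB → tape 6 (remaining 96 GB)
115 GB → tape 7 (remaining 85 GB)
109 GB → tape 8 (remaining 91 GB)
124 GB → tape 9 (remaining 76 GB)
116 GB → tape 10 (remaining 84 GB)
104 GB → tape 11 (remaining 96 GB)
115 GB → tape 12 (remaining 85 GB)
107 GB → tape 13 (remaining 93 GB)
13 tapes × 200 GB = 2600 GB; used 1443 GB; unused 1157 GB.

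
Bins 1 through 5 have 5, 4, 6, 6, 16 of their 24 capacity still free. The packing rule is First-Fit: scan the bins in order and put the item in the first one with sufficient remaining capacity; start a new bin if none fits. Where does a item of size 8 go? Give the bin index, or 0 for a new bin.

5

Bins with room: bin 5 (16).
The first with room is bin 5.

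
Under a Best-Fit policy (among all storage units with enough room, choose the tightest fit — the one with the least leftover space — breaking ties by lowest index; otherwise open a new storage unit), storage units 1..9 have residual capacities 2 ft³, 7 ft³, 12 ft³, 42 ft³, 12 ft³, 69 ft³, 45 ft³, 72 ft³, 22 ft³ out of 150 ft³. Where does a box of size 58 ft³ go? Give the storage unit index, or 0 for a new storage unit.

Storage units with room: storage unit 6 (69 ft³), storage unit 8 (72 ft³).
Tightest fit is storage unit 6 with 69 ft³ free.

6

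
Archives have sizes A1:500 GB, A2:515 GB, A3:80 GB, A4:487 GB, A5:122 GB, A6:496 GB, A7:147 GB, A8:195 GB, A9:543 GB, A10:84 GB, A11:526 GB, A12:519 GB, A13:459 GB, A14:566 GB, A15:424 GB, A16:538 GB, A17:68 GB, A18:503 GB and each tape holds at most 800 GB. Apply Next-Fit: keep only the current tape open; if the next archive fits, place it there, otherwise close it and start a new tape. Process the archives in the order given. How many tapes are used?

12

A1 (500 GB) → tape 1 (remaining 300 GB)
A2 (515 GB) → tape 2 (remaining 285 GB)
A3 (80 GB) → tape 2 (remaining 205 GB)
A4 (487 GB) → tape 3 (remaining 313 GB)
A5 (122 GB) → tape 3 (remaining 191 GB)
A6 (496 GB) → tape 4 (remaining 304 GB)
A7 (147 GB) → tape 4 (remaining 157 GB)
A8 (195 GB) → tape 5 (remaining 605 GB)
A9 (543 GB) → tape 5 (remaining 62 GB)
A10 (84 GB) → tape 6 (remaining 716 GB)
A11 (526 GB) → tape 6 (remaining 190 GB)
A12 (519 GB) → tape 7 (remaining 281 GB)
A13 (459 GB) → tape 8 (remaining 341 GB)
A14 (566 GB) → tape 9 (remaining 234 GB)
A15 (424 GB) → tape 10 (remaining 376 GB)
A16 (538 GB) → tape 11 (remaining 262 GB)
A17 (68 GB) → tape 11 (remaining 194 GB)
A18 (503 GB) → tape 12 (remaining 297 GB)
Final tapes: [500] [515,80] [487,122] [496,147] [195,543] [84,526] [519] [459] [566] [424] [538,68] [503].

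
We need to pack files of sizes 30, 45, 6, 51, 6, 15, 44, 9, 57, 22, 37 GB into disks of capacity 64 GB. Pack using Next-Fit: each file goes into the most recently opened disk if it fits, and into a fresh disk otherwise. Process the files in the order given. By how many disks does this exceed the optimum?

1

Next-Fit: [30] [45,6] [51,6] [15,44] [9] [57] [22,37] → 7 disks.
Total size 322 GB; any packing needs at least ⌈322/64⌉ = 6 disks.
An optimal packing achieves that bound: [57,6] [51,9] [45,15] [44,6] [37,22] [30] → 6 disks.
Excess: 7 − 6 = 1.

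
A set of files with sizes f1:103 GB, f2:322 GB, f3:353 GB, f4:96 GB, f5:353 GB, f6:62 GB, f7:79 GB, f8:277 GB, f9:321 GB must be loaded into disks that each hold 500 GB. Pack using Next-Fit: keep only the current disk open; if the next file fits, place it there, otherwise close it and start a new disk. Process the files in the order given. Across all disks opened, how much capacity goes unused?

534

disk 1: place f1 (103 GB), 397 GB left
disk 1: place f2 (322 GB), 75 GB left
disk 2: place f3 (353 GB), 147 GB left
disk 2: place f4 (96 GB), 51 GB left
disk 3: place f5 (353 GB), 147 GB left
disk 3: place f6 (62 GB), 85 GB left
disk 3: place f7 (79 GB), 6 GB left
disk 4: place f8 (277 GB), 223 GB left
disk 5: place f9 (321 GB), 179 GB left
5 disks × 500 GB = 2500 GB; used 1966 GB; unused 534 GB.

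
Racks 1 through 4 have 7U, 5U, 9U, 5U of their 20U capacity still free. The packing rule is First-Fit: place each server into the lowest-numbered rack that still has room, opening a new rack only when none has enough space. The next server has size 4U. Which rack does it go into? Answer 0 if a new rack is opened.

Racks with room: rack 1 (7U), rack 2 (5U), rack 3 (9U), rack 4 (5U).
The first with room is rack 1.

1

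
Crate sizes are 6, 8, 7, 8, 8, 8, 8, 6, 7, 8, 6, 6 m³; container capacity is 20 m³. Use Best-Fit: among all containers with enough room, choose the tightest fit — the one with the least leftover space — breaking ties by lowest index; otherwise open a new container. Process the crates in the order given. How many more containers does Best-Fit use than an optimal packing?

Best-Fit: [6,8,6] [7,8] [8,8] [8,7] [8,6,6] → 5 containers.
Total size 86 m³; any packing needs at least ⌈86/20⌉ = 5 containers.
So 5 is already optimal.

0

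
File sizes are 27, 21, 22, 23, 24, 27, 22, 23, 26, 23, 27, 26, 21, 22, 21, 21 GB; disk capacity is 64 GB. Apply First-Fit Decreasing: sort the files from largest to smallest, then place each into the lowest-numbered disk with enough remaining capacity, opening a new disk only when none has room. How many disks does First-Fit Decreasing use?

Sorted descending: 27, 27, 27, 26, 26, 24, 23, 23, 23, 22, 22, 22, 21, 21, 21, 21.
disk 1: place 27 GB, 37 GB left
disk 1: place 27 GB, 10 GB left
disk 2: place 27 GB, 37 GB left
disk 2: place 26 GB, 11 GB left
disk 3: place 26 GB, 38 GB left
disk 3: place 24 GB, 14 GB left
disk 4: place 23 GB, 41 GB left
disk 4: place 23 GB, 18 GB left
disk 5: place 23 GB, 41 GB left
disk 5: place 22 GB, 19 GB left
disk 6: place 22 GB, 42 GB left
disk 6: place 22 GB, 20 GB left
disk 7: place 21 GB, 43 GB left
disk 7: place 21 GB, 22 GB left
disk 7: place 21 GB, 1 GB left
disk 8: place 21 GB, 43 GB left

8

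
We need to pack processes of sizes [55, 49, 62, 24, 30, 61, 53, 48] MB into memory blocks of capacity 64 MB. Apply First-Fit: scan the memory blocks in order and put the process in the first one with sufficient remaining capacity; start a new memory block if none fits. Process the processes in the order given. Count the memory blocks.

7

Put 55 MB in memory block 1; 9 MB remain.
Put 49 MB in memory block 2; 15 MB remain.
Put 62 MB in memory block 3; 2 MB remain.
Put 24 MB in memory block 4; 40 MB remain.
Put 30 MB in memory block 4; 10 MB remain.
Put 61 MB in memory block 5; 3 MB remain.
Put 53 MB in memory block 6; 11 MB remain.
Put 48 MB in memory block 7; 16 MB remain.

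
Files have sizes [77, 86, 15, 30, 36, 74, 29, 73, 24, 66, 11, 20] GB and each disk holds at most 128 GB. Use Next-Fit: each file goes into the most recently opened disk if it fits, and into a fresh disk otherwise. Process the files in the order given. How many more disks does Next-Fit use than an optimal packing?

1

Next-Fit: [77] [86,15] [30,36] [74,29] [73,24] [66,11,20] → 6 disks.
Total size 541 GB; any packing needs at least ⌈541/128⌉ = 5 disks.
An optimal packing achieves that bound: [86,36] [77,30,20] [74,29,24] [73,15,11] [66] → 5 disks.
Excess: 6 − 5 = 1.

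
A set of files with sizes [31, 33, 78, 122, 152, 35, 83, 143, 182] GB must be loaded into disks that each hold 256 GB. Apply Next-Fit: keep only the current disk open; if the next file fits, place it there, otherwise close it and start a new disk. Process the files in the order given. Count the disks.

disk 1: place 31 GB, 225 GB left
disk 1: place 33 GB, 192 GB left
disk 1: place 78 GB, 114 GB left
disk 2: place 122 GB, 134 GB left
disk 3: place 152 GB, 104 GB left
disk 3: place 35 GB, 69 GB left
disk 4: place 83 GB, 173 GB left
disk 4: place 143 GB, 30 GB left
disk 5: place 182 GB, 74 GB left
Final disks: [31,33,78] [122] [152,35] [83,143] [182].

5 disks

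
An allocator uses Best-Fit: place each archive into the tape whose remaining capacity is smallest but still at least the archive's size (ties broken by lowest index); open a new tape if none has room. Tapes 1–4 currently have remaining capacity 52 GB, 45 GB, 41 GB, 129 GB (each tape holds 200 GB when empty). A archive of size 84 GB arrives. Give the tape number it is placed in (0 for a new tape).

4

Tapes with room: tape 4 (129 GB).
Tightest fit is tape 4 with 129 GB free.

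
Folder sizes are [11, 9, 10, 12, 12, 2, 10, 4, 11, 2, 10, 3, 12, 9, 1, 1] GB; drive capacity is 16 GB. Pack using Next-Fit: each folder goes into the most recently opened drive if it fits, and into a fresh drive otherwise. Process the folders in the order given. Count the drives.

Put 11 GB in drive 1; 5 GB remain.
Put 9 GB in drive 2; 7 GB remain.
Put 10 GB in drive 3; 6 GB remain.
Put 12 GB in drive 4; 4 GB remain.
Put 12 GB in drive 5; 4 GB remain.
Put 2 GB in drive 5; 2 GB remain.
Put 10 GB in drive 6; 6 GB remain.
Put 4 GB in drive 6; 2 GB remain.
Put 11 GB in drive 7; 5 GB remain.
Put 2 GB in drive 7; 3 GB remain.
Put 10 GB in drive 8; 6 GB remain.
Put 3 GB in drive 8; 3 GB remain.
Put 12 GB in drive 9; 4 GB remain.
Put 9 GB in drive 10; 7 GB remain.
Put 1 GB in drive 10; 6 GB remain.
Put 1 GB in drive 10; 5 GB remain.

10 drives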